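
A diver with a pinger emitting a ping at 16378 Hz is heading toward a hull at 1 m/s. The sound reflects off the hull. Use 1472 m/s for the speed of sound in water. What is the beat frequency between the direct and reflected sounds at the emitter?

The hull receives the sound from a moving source: f₁ = f₀ · v/(v − v_e) = 16378 × 1472/1471 ≈ 16389.1 Hz.
On the return leg the diver with a pinger is a moving observer: f₂ = f₁ · (v + v_e)/v = 16389.1 × 1473/1472 ≈ 16400.3 Hz.
Equivalently f₂ = f₀ · (v + v_e)/(v − v_e).
Beat against the emitted tone: |f₂ − f₀| = 2v_e·f₀/(v − v_e) = 2 × 1 × 16378/1471 ≈ 22.3 Hz.

22.3 Hz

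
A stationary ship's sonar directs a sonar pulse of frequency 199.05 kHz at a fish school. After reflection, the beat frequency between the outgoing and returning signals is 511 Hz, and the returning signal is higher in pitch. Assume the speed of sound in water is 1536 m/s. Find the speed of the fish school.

1.97 m/s

Double Doppler shift off a moving reflector: f₂ = f₀ · (v + u)/(v − u) (u > 0 toward emitter).
Returning signal is higher, so f₂ = f₀ + Δf = 199050 + 511 = 199561 Hz.
Rearranging, u = v · (f₂ − f₀)/(f₂ + f₀) = 1536 × 511/398611 ≈ 1.97 m/s.
So the fish school is moving at 1.97 m/s toward the emitter.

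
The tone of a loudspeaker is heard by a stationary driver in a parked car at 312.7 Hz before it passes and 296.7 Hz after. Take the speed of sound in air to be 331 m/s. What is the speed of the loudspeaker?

8.7 m/s

f₁/f₂ = (v + v_s)/(v − v_s), so v_s = v · (f₁ − f₂)/(f₁ + f₂).
v_s = 331 × (312.7 − 296.7)/(312.7 + 296.7) = 331 × 16.0/609.4 ≈ 8.7 m/s.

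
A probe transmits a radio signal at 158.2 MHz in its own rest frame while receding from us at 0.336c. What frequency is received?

111.5 MHz

Relativistic Doppler for frequency: f' = f₀ · √((1 − β)/(1 + β)).
f' = 158.2 × √(0.6640/1.3360) = 158.2 × 0.70499 ≈ 111.5 MHz.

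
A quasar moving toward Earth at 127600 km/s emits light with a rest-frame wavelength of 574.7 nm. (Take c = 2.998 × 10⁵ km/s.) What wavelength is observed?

β = v/c = 127600/299800 = 0.4256.
Relativistic Doppler for wavelength: λ' = λ₀ · √((1 − β)/(1 + β)).
λ' = 574.7 × √(0.5744/1.4256) = 574.7 × 0.63475 ≈ 364.8 nm.

364.8 nm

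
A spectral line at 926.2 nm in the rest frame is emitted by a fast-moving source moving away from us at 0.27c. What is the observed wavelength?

1221.6 nm

Relativistic Doppler for wavelength: λ' = λ₀ · √((1 + β)/(1 − β)).
λ' = 926.2 × √(1.2700/0.7300) = 926.2 × 1.31899 ≈ 1221.6 nm.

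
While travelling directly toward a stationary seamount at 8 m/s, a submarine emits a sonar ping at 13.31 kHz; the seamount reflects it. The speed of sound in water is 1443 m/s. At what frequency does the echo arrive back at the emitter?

The seamount receives the sound from a moving source: f₁ = f₀ · v/(v − v_e) = 13.31 × 1443/1435 ≈ 13.38 kHz.
On the return leg the submarine is a moving observer: f₂ = f₁ · (v + v_e)/v = 13.38 × 1451/1443 ≈ 13.46 kHz.

13.46 kHz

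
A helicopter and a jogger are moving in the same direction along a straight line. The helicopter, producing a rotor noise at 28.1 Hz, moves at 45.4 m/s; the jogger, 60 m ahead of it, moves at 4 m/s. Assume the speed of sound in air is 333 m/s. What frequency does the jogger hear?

32.1 Hz

The jogger is ahead, so the helicopter is moving toward it while the jogger is moving away from the helicopter.
General Doppler shift: f' = f · (v − v_o)/(v − v_s).
f' = 28.1 × (333 − 4)/(333 − 45.4) = 28.1 × 329/287.6 ≈ 32.1 Hz.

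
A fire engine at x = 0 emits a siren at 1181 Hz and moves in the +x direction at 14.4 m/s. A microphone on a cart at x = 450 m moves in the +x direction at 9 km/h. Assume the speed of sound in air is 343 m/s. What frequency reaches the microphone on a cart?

9 km/h = 2.5 m/s.
The observer lies on the +x side, so the source is heading toward the observer and the observer is heading away from the source.
Both move, so f' = f · (v − v_o)/(v − v_s).
f' = 1181 × (343 − 2.5)/(343 − 14.4) = 1181 × 340.5/328.6 ≈ 1224 Hz.

1224 Hz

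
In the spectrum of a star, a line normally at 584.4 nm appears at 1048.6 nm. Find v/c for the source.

λ'/λ₀ = 1.7943 > 1 (redshift), so the source is receding.
λ'/λ₀ = √((1 + β)/(1 − β)) for a receding source ⇒ β = (r² − 1)/(r² + 1) with r = λ'/λ₀.
β = (3.2196 − 1)/(3.2196 + 1) ≈ 0.526.

0.526c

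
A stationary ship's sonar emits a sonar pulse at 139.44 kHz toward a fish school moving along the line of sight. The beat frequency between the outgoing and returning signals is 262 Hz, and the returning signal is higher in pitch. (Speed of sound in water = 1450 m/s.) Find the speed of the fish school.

Double Doppler shift off a moving reflector: f₂ = f₀ · (v + u)/(v − u) (u > 0 toward emitter).
Returning signal is higher, so f₂ = f₀ + Δf = 139440 + 262 = 139702 Hz.
Rearranging, u = v · (f₂ − f₀)/(f₂ + f₀) = 1450 × 262/279142 ≈ 1.36 m/s.
So the fish school is moving at 1.36 m/s toward the emitter.

1.36 m/s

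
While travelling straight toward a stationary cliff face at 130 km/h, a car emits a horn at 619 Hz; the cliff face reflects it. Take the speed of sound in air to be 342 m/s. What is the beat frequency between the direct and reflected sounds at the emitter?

130 km/h = 36.11 m/s.
The cliff face receives the sound from a moving source: f₁ = f₀ · v/(v − v_e) = 619 × 342/305.89 ≈ 692.1 Hz.
On the return leg the car is a moving observer: f₂ = f₁ · (v + v_e)/v = 692.1 × 378.11/342 ≈ 765.1 Hz.
Equivalently f₂ = f₀ · (v + v_e)/(v − v_e).
Beat against the emitted tone: |f₂ − f₀| = 2v_e·f₀/(v − v_e) = 2 × 36.11 × 619/305.89 ≈ 146 Hz.

146 Hz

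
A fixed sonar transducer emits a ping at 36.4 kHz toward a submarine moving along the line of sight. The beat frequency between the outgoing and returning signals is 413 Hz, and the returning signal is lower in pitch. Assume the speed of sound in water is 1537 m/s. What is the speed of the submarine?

Double Doppler shift off a moving reflector: f₂ = f₀ · (v + u)/(v − u) (u > 0 toward emitter).
Returning signal is lower, so f₂ = f₀ − Δf = 36400 − 413 = 35987 Hz.
Rearranging, u = v · (f₂ − f₀)/(f₂ + f₀) = 1537 × -413/72387 ≈ -8.8 m/s.
So the submarine is moving at 8.8 m/s away from the emitter.

8.8 m/s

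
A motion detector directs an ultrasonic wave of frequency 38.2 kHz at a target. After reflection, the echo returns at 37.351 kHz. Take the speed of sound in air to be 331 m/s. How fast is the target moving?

3.7 m/s

Double Doppler shift off a moving reflector: f₂ = f₀ · (v + u)/(v − u) (u > 0 toward emitter).
Rearranging, u = v · (f₂ − f₀)/(f₂ + f₀) = 331 × -0.849/75.551 ≈ -3.7 m/s.
So the target is moving at 3.7 m/s away from the emitter.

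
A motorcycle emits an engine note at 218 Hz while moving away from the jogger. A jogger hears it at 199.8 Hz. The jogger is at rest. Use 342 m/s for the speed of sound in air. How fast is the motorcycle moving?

31 m/s

f' = f · v/(v + v_s) ⇒ v_s = v · |1 − f/f'|.
v_s = 342 × |1 − 218/199.8| = 342 × 0.09109 ≈ 31 m/s.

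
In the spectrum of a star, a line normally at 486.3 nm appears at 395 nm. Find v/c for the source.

λ'/λ₀ = 0.8123 < 1 (blueshift), so the source is approaching.
λ'/λ₀ = √((1 − β)/(1 + β)) for an approaching source ⇒ β = (1 − r²)/(1 + r²) with r = λ'/λ₀.
β = (1 − 0.6598)/(1 + 0.6598) ≈ 0.205.

0.205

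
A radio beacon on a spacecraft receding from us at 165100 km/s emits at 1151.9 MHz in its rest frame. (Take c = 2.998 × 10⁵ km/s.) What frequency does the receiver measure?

β = v/c = 165100/299800 = 0.5507.
Relativistic Doppler for frequency: f' = f₀ · √((1 − β)/(1 + β)).
f' = 1151.9 × √(0.4493/1.5507) = 1151.9 × 0.53827 ≈ 620.0 MHz.

620.0 MHz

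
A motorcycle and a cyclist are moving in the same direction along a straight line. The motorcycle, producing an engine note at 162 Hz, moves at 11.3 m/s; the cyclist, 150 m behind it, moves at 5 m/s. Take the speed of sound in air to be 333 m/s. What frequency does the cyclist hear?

The cyclist is behind, so the motorcycle is moving away from it while the cyclist is moving toward the motorcycle.
With source receding and observer approaching, f' = f · (v + v_o)/(v + v_s).
f' = 162 × (333 + 5)/(333 + 11.3) = 162 × 338/344.3 ≈ 159 Hz.

159 Hz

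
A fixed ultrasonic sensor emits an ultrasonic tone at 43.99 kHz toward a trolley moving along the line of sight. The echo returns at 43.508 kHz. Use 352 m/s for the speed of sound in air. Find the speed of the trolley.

1.94 m/s

Double Doppler shift off a moving reflector: f₂ = f₀ · (v + u)/(v − u) (u > 0 toward emitter).
Rearranging, u = v · (f₂ − f₀)/(f₂ + f₀) = 352 × -0.482/87.498 ≈ -1.94 m/s.
So the trolley is moving at 1.94 m/s away from the emitter.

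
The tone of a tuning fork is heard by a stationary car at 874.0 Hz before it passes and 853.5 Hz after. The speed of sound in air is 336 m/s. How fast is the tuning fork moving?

f₁/f₂ = (v + v_s)/(v − v_s), so v_s = v · (f₁ − f₂)/(f₁ + f₂).
v_s = 336 × (874.0 − 853.5)/(874.0 + 853.5) = 336 × 20.5/1727.5 ≈ 4.0 m/s.

4.0 m/s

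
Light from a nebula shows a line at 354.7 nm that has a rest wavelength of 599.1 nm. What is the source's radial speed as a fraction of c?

λ'/λ₀ = 0.5921 < 1 (blueshift), so the source is approaching.
λ'/λ₀ = √((1 − β)/(1 + β)) for an approaching source ⇒ β = (1 − r²)/(1 + r²) with r = λ'/λ₀.
β = (1 − 0.3505)/(1 + 0.3505) ≈ 0.481.

0.481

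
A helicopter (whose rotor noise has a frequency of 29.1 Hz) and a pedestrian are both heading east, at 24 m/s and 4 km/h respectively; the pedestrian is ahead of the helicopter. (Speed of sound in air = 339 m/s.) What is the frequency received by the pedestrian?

31.2 Hz

4 km/h = 1.111 m/s.
The pedestrian is ahead, so the helicopter is moving toward it while the pedestrian is moving away from the helicopter.
General Doppler shift: f' = f · (v − v_o)/(v − v_s).
f' = 29.1 × (339 − 1.111)/(339 − 24) = 29.1 × 337.89/315 ≈ 31.2 Hz.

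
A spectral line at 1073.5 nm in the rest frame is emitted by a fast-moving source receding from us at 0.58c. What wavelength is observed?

Relativistic Doppler for wavelength: λ' = λ₀ · √((1 + β)/(1 − β)).
λ' = 1073.5 × √(1.5800/0.4200) = 1073.5 × 1.93956 ≈ 2082.1 nm.

2082.1 nm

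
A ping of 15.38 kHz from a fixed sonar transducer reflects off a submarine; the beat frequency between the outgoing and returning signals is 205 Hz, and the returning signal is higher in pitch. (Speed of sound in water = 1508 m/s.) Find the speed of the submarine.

Double Doppler shift off a moving reflector: f₂ = f₀ · (v + u)/(v − u) (u > 0 toward emitter).
Returning signal is higher, so f₂ = f₀ + Δf = 15380 + 205 = 15585 Hz.
Rearranging, u = v · (f₂ − f₀)/(f₂ + f₀) = 1508 × 205/30965 ≈ 10.0 m/s.
So the submarine is moving at 10.0 m/s toward the emitter.

10.0 m/s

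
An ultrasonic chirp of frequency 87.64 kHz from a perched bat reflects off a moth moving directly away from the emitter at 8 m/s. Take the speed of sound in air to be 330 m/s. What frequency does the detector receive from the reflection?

The moth first receives the wave as a moving observer: f₁ = f₀ · (v − u)/v = 87.64 × (330 − 8)/330 ≈ 85.5 kHz.
On reflection it acts as a source moving away from the stationary detector: f₂ = f₁ · v/(v + u) = 85.5 × 330/338 ≈ 83.5 kHz.

83.5 kHz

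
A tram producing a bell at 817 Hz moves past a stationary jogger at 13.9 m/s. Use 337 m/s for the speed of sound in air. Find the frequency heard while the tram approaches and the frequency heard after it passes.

Approaching: f₁ = f · v/(v − v_s) = 817 × 337/323.1 ≈ 852 Hz.
Receding: f₂ = f · v/(v + v_s) = 817 × 337/350.9 ≈ 785 Hz.

852 Hz approaching; 785 Hz receding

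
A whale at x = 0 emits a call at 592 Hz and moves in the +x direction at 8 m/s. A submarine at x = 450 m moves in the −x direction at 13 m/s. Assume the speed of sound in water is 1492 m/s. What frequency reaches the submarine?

The observer lies on the +x side, so the source is heading toward the observer and the observer is heading toward the source.
With source approaching and observer approaching, f' = f · (v + v_o)/(v − v_s).
f' = 592 × (1492 + 13)/(1492 − 8) = 592 × 1505/1484 ≈ 600 Hz.

600 Hz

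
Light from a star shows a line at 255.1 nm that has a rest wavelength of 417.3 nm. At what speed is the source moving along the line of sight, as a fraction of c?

0.456c

λ'/λ₀ = 0.6113 < 1 (blueshift), so the source is approaching.
λ'/λ₀ = √((1 − β)/(1 + β)) for an approaching source ⇒ β = (1 − r²)/(1 + r²) with r = λ'/λ₀.
β = (1 − 0.3737)/(1 + 0.3737) ≈ 0.456.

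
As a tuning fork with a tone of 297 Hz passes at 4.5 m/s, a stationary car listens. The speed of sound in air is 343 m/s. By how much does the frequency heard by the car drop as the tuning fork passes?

Approaching: f₁ = f · v/(v − v_s) = 297 × 343/338.5 ≈ 300.95 Hz.
Receding: f₂ = f · v/(v + v_s) = 297 × 343/347.5 ≈ 293.15 Hz.
Drop: f₁ − f₂ = 2f·v·v_s/(v² − v_s²) = 2 × 297 × 343 × 4.5/(343² − 4.5²) ≈ 7.79 Hz.

7.79 Hz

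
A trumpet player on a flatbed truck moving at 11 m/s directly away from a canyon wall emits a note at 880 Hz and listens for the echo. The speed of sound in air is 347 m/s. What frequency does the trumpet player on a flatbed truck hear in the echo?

826 Hz

The canyon wall receives the sound from a moving source: f₁ = f₀ · v/(v + v_e) = 880 × 347/358 ≈ 853 Hz.
On the return leg the trumpet player on a flatbed truck is a moving observer: f₂ = f₁ · (v − v_e)/v = 853 × 336/347 ≈ 826 Hz.
Equivalently f₂ = f₀ · (v − v_e)/(v + v_e).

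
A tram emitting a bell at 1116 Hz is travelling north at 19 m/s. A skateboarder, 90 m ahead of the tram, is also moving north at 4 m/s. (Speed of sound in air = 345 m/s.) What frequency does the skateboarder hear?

The skateboarder is ahead, so the tram is moving toward it while the skateboarder is moving away from the tram.
With source approaching and observer receding, f' = f · (v − v_o)/(v − v_s).
f' = 1116 × (345 − 4)/(345 − 19) = 1116 × 341/326 ≈ 1167 Hz.

1167 Hz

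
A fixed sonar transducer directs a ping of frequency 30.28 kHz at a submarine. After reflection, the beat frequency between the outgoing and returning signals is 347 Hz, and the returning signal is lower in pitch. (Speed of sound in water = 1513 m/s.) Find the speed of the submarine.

Double Doppler shift off a moving reflector: f₂ = f₀ · (v + u)/(v − u) (u > 0 toward emitter).
Returning signal is lower, so f₂ = f₀ − Δf = 30280 − 347 = 29933 Hz.
Rearranging, u = v · (f₂ − f₀)/(f₂ + f₀) = 1513 × -347/60213 ≈ -8.7 m/s.
So the submarine is moving at 8.7 m/s away from the emitter.

8.7 m/s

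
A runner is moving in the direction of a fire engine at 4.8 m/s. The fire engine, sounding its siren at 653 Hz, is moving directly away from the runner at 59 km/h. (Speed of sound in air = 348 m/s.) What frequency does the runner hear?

59 km/h = 16.39 m/s.
With source receding and observer approaching, f' = f · (v + v_o)/(v + v_s).
f' = 653 × (348 + 4.8)/(348 + 16.39) = 653 × 352.8/364.39 ≈ 632 Hz.

632 Hz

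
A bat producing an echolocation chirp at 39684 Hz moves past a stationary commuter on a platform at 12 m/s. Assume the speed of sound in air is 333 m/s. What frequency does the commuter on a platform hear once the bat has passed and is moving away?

38304 Hz

Receding: f₂ = f · v/(v + v_s) = 39684 × 333/345 ≈ 38304 Hz.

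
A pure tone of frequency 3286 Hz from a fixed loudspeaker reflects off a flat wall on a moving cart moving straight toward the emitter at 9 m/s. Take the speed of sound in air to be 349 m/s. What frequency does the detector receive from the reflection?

At the flat wall on a moving cart (a moving observer), f₁ = f₀ · (v + u)/v = 3286 × 358/349 ≈ 3371 Hz.
On reflection it acts as a source moving toward the stationary detector: f₂ = f₁ · v/(v − u) = 3371 × 349/340 ≈ 3460 Hz.

3460 Hz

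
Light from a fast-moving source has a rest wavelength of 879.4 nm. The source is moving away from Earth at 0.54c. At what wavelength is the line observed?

Relativistic Doppler for wavelength: λ' = λ₀ · √((1 + β)/(1 − β)).
λ' = 879.4 × √(1.5400/0.4600) = 879.4 × 1.82971 ≈ 1609.0 nm.

1609.0 nm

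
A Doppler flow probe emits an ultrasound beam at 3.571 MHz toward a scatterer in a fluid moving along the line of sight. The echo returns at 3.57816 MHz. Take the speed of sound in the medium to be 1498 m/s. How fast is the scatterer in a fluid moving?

Double Doppler shift off a moving reflector: f₂ = f₀ · (v + u)/(v − u) (u > 0 toward emitter).
Rearranging, u = v · (f₂ − f₀)/(f₂ + f₀) = 1498 × 0.00716/7.14916 ≈ 1.50 m/s.
So the scatterer in a fluid is moving at 1.50 m/s toward the emitter.

1.50 m/s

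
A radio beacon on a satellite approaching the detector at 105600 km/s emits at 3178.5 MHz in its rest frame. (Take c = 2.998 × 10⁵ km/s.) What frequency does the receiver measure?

4592.4 MHz

β = v/c = 105600/299800 = 0.3522.
Relativistic Doppler for frequency: f' = f₀ · √((1 + β)/(1 − β)).
f' = 3178.5 × √(1.3522/0.6478) = 3178.5 × 1.44483 ≈ 4592.4 MHz.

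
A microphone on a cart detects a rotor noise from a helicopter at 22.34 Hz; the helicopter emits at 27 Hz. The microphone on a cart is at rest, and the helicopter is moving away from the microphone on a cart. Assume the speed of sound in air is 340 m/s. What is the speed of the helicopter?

71 m/s

f' = f · v/(v + v_s) ⇒ v_s = v · |1 − f/f'|.
v_s = 340 × |1 − 27/22.34| = 340 × 0.2086 ≈ 71 m/s.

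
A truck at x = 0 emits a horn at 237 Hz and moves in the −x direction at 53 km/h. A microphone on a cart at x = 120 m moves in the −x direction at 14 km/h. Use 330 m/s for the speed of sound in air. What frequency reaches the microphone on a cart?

230 Hz

53 km/h = 14.72 m/s; 14 km/h = 3.889 m/s.
The observer lies on the +x side, so the source is heading away from the observer and the observer is heading toward the source.
With source receding and observer approaching, f' = f · (v + v_o)/(v + v_s).
f' = 237 × (330 + 3.889)/(330 + 14.72) = 237 × 333.89/344.72 ≈ 230 Hz.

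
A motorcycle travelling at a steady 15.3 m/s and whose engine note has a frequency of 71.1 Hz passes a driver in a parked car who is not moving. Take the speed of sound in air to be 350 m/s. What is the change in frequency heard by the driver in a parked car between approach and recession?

6.23 Hz

Approaching: f₁ = f · v/(v − v_s) = 71.1 × 350/334.7 ≈ 74.35 Hz.
Receding: f₂ = f · v/(v + v_s) = 71.1 × 350/365.3 ≈ 68.12 Hz.
Drop: f₁ − f₂ = 2f·v·v_s/(v² − v_s²) = 2 × 71.1 × 350 × 15.3/(350² − 15.3²) ≈ 6.23 Hz.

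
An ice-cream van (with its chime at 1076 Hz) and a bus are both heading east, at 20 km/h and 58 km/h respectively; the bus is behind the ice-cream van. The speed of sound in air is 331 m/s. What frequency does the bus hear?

1110 Hz

20 km/h = 5.556 m/s; 58 km/h = 16.11 m/s.
The bus is behind, so the ice-cream van is moving away from it while the bus is moving toward the ice-cream van.
With source receding and observer approaching, f' = f · (v + v_o)/(v + v_s).
f' = 1076 × (331 + 16.11)/(331 + 5.556) = 1076 × 347.11/336.56 ≈ 1110 Hz.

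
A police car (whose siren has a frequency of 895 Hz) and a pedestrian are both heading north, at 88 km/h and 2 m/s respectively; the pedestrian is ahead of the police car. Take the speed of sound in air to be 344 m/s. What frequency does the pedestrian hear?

88 km/h = 24.44 m/s.
The pedestrian is ahead, so the police car is moving toward it while the pedestrian is moving away from the police car.
General Doppler shift: f' = f · (v − v_o)/(v − v_s).
f' = 895 × (344 − 2)/(344 − 24.44) = 895 × 342/319.56 ≈ 958 Hz.

958 Hz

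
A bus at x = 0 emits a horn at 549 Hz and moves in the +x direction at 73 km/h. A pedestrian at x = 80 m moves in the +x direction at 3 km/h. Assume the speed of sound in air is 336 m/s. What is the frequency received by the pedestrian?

583 Hz

73 km/h = 20.28 m/s; 3 km/h = 0.8333 m/s.
The observer lies on the +x side, so the source is heading toward the observer and the observer is heading away from the source.
General Doppler shift: f' = f · (v − v_o)/(v − v_s).
f' = 549 × (336 − 0.8333)/(336 − 20.28) = 549 × 335.17/315.72 ≈ 583 Hz.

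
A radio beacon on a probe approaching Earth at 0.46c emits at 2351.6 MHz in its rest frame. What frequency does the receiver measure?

3866.7 MHz

Relativistic Doppler for frequency: f' = f₀ · √((1 + β)/(1 − β)).
f' = 2351.6 × √(1.4600/0.5400) = 2351.6 × 1.64429 ≈ 3866.7 MHz.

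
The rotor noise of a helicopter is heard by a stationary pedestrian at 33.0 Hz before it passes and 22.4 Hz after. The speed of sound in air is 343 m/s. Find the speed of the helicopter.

66 m/s

f₁/f₂ = (v + v_s)/(v − v_s), so v_s = v · (f₁ − f₂)/(f₁ + f₂).
v_s = 343 × (33.0 − 22.4)/(33.0 + 22.4) = 343 × 10.6/55.4 ≈ 66 m/s.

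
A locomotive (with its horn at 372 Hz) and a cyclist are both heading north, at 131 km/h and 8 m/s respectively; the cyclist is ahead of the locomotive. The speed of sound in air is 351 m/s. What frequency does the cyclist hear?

406 Hz

131 km/h = 36.39 m/s.
The cyclist is ahead, so the locomotive is moving toward it while the cyclist is moving away from the locomotive.
With source approaching and observer receding, f' = f · (v − v_o)/(v − v_s).
f' = 372 × (351 − 8)/(351 − 36.39) = 372 × 343/314.61 ≈ 406 Hz.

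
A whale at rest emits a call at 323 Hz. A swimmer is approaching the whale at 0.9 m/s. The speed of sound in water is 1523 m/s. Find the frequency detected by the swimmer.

Moving observer, stationary source: f' = f · (v + v_o)/v.
f' = 323 × (1523 + 0.9)/1523 = 323 × 1523.9/1523 ≈ 323 Hz.

323 Hz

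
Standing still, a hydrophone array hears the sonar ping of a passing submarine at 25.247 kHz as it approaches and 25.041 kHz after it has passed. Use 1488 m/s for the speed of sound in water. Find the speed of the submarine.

f₁/f₂ = (v + v_s)/(v − v_s), so v_s = v · (f₁ − f₂)/(f₁ + f₂).
v_s = 1488 × (25.247 − 25.041)/(25.247 + 25.041) = 1488 × 0.206/50.288 ≈ 6.1 m/s.

6.1 m/s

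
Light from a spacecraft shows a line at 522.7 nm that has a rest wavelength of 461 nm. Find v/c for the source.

0.125c

λ'/λ₀ = 1.1338 > 1 (redshift), so the source is receding.
λ'/λ₀ = √((1 + β)/(1 − β)) for a receding source ⇒ β = (r² − 1)/(r² + 1) with r = λ'/λ₀.
β = (1.2856 − 1)/(1.2856 + 1) ≈ 0.125.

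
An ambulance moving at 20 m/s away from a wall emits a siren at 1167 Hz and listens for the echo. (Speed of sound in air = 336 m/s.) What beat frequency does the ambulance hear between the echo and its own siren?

131 Hz

The wall receives the sound from a moving source: f₁ = f₀ · v/(v + v_e) = 1167 × 336/356 ≈ 1101.4 Hz.
On the return leg the ambulance is a moving observer: f₂ = f₁ · (v − v_e)/v = 1101.4 × 316/336 ≈ 1035.9 Hz.
Beat against the emitted tone: |f₂ − f₀| = 2v_e·f₀/(v + v_e) = 2 × 20 × 1167/356 ≈ 131 Hz.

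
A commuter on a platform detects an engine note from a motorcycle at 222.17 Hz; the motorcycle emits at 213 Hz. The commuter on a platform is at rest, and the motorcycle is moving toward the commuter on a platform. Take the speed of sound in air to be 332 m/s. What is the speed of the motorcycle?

13.7 m/s

f' = f · v/(v − v_s) ⇒ v_s = v · |1 − f/f'|.
v_s = 332 × |1 − 213/222.17| = 332 × 0.04127 ≈ 13.7 m/s.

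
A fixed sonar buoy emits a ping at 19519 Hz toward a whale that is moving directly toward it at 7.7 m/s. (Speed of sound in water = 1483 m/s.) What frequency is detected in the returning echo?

The whale first receives the wave as a moving observer: f₁ = f₀ · (v + u)/v = 19519 × (1483 + 7.7)/1483 ≈ 19620 Hz.
The reflection then acts as a moving source: f₂ = f₁ · v/(v − u) ≈ 19723 Hz.

19723 Hz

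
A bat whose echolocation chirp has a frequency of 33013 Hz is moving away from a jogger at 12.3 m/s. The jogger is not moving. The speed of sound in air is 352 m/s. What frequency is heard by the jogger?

31898 Hz

Only the source moves, away from the listener, so f' = f · v/(v + v_s).
f' = 33013 × 352/(352 + 12.3) = 33013 × 352/364.3 ≈ 31898 Hz.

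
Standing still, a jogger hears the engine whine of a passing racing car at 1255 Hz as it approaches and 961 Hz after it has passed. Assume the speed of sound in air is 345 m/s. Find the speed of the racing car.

46 m/s

f₁/f₂ = (v + v_s)/(v − v_s), so v_s = v · (f₁ − f₂)/(f₁ + f₂).
v_s = 345 × (1255 − 961)/(1255 + 961) = 345 × 294/2216 ≈ 46 m/s.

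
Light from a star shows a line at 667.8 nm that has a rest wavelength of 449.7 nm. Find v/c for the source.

0.376

λ'/λ₀ = 1.4850 > 1 (redshift), so the source is receding.
λ'/λ₀ = √((1 + β)/(1 − β)) for a receding source ⇒ β = (r² − 1)/(r² + 1) with r = λ'/λ₀.
β = (2.2052 − 1)/(2.2052 + 1) ≈ 0.376.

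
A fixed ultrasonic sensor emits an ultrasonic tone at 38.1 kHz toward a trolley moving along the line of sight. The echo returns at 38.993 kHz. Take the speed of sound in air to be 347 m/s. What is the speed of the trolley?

Double Doppler shift off a moving reflector: f₂ = f₀ · (v + u)/(v − u) (u > 0 toward emitter).
Rearranging, u = v · (f₂ − f₀)/(f₂ + f₀) = 347 × 0.893/77.093 ≈ 4.0 m/s.
So the trolley is moving at 4.0 m/s toward the emitter.

4.0 m/s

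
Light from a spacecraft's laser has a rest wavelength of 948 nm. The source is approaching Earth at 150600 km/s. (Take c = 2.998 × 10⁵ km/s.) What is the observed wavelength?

545.6 nm

β = v/c = 150600/299800 = 0.5023.
Relativistic Doppler for wavelength: λ' = λ₀ · √((1 − β)/(1 + β)).
λ' = 948 × √(0.4977/1.5023) = 948 × 0.57555 ≈ 545.6 nm.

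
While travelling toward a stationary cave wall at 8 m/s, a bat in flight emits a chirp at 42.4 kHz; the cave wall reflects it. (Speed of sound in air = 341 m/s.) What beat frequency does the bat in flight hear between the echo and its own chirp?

2037 Hz

The cave wall receives the sound from a moving source: f₁ = f₀ · v/(v − v_e) = 42.4 × 341/333 ≈ 43.42 kHz.
On the return leg the bat in flight is a moving observer: f₂ = f₁ · (v + v_e)/v = 43.42 × 349/341 ≈ 44.44 kHz.
Equivalently f₂ = f₀ · (v + v_e)/(v − v_e).
Beat against the emitted tone (with f₀ = 42400 Hz): |f₂ − f₀| = 2v_e·f₀/(v − v_e) = 2 × 8 × 42400/333 ≈ 2037 Hz.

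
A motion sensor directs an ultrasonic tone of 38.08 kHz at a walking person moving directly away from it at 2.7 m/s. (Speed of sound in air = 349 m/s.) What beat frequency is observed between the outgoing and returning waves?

585 Hz

At the walking person (a moving observer), f₁ = f₀ · (v − u)/v = 38.08 × 346.3/349 ≈ 37.785 kHz.
The reflection then acts as a moving source: f₂ = f₁ · v/(v + u) ≈ 37.495 kHz.
Equivalently f₂ = f₀ · (v − u)/(v + u).
Beat frequency (with f₀ = 38080 Hz): |f₂ − f₀| = 2u·f₀/(v + u) = 2 × 2.7 × 38080/351.7 ≈ 585 Hz.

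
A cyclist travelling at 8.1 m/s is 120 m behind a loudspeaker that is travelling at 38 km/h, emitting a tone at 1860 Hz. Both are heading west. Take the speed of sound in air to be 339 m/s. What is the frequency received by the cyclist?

1847 Hz

38 km/h = 10.56 m/s.
The cyclist is behind, so the loudspeaker is moving away from it while the cyclist is moving toward the loudspeaker.
With source receding and observer approaching, f' = f · (v + v_o)/(v + v_s).
f' = 1860 × (339 + 8.1)/(339 + 10.56) = 1860 × 347.1/349.56 ≈ 1847 Hz.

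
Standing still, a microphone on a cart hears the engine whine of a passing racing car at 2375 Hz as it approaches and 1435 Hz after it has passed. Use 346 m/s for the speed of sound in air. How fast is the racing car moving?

85 m/s

f₁/f₂ = (v + v_s)/(v − v_s), so v_s = v · (f₁ − f₂)/(f₁ + f₂).
v_s = 346 × (2375 − 1435)/(2375 + 1435) = 346 × 940/3810 ≈ 85 m/s.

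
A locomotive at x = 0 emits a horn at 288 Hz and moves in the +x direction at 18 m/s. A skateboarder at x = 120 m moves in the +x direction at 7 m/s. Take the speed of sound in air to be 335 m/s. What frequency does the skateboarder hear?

298 Hz

The observer lies on the +x side, so the source is heading toward the observer and the observer is heading away from the source.
With source approaching and observer receding, f' = f · (v − v_o)/(v − v_s).
f' = 288 × (335 − 7)/(335 − 18) = 288 × 328/317 ≈ 298 Hz.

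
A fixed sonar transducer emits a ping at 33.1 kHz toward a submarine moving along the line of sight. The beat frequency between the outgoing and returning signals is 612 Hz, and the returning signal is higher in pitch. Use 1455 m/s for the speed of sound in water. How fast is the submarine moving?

Double Doppler shift off a moving reflector: f₂ = f₀ · (v + u)/(v − u) (u > 0 toward emitter).
Returning signal is higher, so f₂ = f₀ + Δf = 33100 + 612 = 33712 Hz.
Rearranging, u = v · (f₂ − f₀)/(f₂ + f₀) = 1455 × 612/66812 ≈ 13.3 m/s.
So the submarine is moving at 13.3 m/s toward the emitter.

13.3 m/s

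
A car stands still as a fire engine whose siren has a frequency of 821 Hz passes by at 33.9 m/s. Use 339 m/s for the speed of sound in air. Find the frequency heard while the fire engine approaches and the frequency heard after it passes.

912 Hz approaching; 746 Hz receding

Approaching: f₁ = f · v/(v − v_s) = 821 × 339/305.1 ≈ 912 Hz.
Receding: f₂ = f · v/(v + v_s) = 821 × 339/372.9 ≈ 746 Hz.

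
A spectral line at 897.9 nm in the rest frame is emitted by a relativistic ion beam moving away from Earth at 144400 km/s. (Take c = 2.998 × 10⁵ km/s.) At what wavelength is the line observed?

β = v/c = 144400/299800 = 0.4817.
Relativistic Doppler for wavelength: λ' = λ₀ · √((1 + β)/(1 − β)).
λ' = 897.9 × √(1.4817/0.5183) = 897.9 × 1.69069 ≈ 1518.1 nm.

1518.1 nm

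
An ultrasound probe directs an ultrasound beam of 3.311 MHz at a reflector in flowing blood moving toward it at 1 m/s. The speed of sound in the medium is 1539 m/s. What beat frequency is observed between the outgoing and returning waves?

The reflector in flowing blood first receives the wave as a moving observer: f₁ = f₀ · (v + u)/v = 3.311 × (1539 + 1)/1539 ≈ 3.31315 MHz.
On reflection it acts as a source moving toward the stationary detector: f₂ = f₁ · v/(v − u) = 3.31315 × 1539/1538 ≈ 3.31531 MHz.
Equivalently f₂ = f₀ · (v + u)/(v − u).
Beat frequency (with f₀ = 3311000 Hz): |f₂ − f₀| = 2u·f₀/(v − u) = 2 × 1 × 3311000/1538 ≈ 4306 Hz.

4306 Hz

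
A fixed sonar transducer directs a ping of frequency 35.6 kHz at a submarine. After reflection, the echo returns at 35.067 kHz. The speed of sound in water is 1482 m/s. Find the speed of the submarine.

Double Doppler shift off a moving reflector: f₂ = f₀ · (v + u)/(v − u) (u > 0 toward emitter).
Rearranging, u = v · (f₂ − f₀)/(f₂ + f₀) = 1482 × -0.533/70.667 ≈ -11.2 m/s.
So the submarine is moving at 11.2 m/s away from the emitter.

11.2 m/s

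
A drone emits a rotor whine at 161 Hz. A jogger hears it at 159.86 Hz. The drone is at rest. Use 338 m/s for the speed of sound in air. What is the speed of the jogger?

2.39 m/s

f' < f, so the jogger is receding.
f' = f · (v − v_o)/v ⇒ v_o = v · |f'/f − 1|.
v_o = 338 × |159.86/161 − 1| = 338 × 0.007081 ≈ 2.39 m/s.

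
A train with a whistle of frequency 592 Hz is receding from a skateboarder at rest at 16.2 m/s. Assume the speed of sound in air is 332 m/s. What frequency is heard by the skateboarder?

564 Hz

With the source moving away from a stationary observer, f' = f · v/(v + v_s).
f' = 592 × 332/(332 + 16.2) = 592 × 332/348.2 ≈ 564 Hz.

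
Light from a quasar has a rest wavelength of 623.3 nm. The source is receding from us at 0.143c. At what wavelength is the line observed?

Relativistic Doppler for wavelength: λ' = λ₀ · √((1 + β)/(1 − β)).
λ' = 623.3 × √(1.1430/0.8570) = 623.3 × 1.15487 ≈ 719.8 nm.

719.8 nm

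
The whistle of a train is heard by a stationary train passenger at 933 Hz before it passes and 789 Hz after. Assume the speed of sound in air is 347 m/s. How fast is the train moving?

29 m/s

f₁/f₂ = (v + v_s)/(v − v_s), so v_s = v · (f₁ − f₂)/(f₁ + f₂).
v_s = 347 × (933 − 789)/(933 + 789) = 347 × 144/1722 ≈ 29 m/s.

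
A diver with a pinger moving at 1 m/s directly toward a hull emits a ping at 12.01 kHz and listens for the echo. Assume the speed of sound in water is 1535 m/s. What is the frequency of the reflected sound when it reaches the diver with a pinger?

The hull receives the sound from a moving source: f₁ = f₀ · v/(v − v_e) = 12.01 × 1535/1534 ≈ 12.02 kHz.
On the return leg the diver with a pinger is a moving observer: f₂ = f₁ · (v + v_e)/v = 12.02 × 1536/1535 ≈ 12.03 kHz.
Equivalently f₂ = f₀ · (v + v_e)/(v − v_e).

12.03 kHz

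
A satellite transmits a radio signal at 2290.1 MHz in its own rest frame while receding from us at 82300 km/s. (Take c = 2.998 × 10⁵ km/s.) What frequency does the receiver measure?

1727.8 MHz

β = v/c = 82300/299800 = 0.2745.
Relativistic Doppler for frequency: f' = f₀ · √((1 − β)/(1 + β)).
f' = 2290.1 × √(0.7255/1.2745) = 2290.1 × 0.75447 ≈ 1727.8 MHz.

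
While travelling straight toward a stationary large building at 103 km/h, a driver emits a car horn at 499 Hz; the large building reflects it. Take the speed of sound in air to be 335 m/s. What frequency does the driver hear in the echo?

592 Hz

103 km/h = 28.61 m/s.
The large building receives the sound from a moving source: f₁ = f₀ · v/(v − v_e) = 499 × 335/306.39 ≈ 546 Hz.
On the return leg the driver is a moving observer: f₂ = f₁ · (v + v_e)/v = 546 × 363.61/335 ≈ 592 Hz.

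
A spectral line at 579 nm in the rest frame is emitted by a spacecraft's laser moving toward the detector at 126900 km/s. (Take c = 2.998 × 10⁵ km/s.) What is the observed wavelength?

β = v/c = 126900/299800 = 0.4233.
Relativistic Doppler for wavelength: λ' = λ₀ · √((1 − β)/(1 + β)).
λ' = 579 × √(0.5767/1.4233) = 579 × 0.63656 ≈ 368.6 nm.

368.6 nm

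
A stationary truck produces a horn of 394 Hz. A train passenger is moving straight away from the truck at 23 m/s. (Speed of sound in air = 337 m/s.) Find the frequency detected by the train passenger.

367 Hz

Only the observer moves, away from the source, so f' = f · (v − v_o)/v.
f' = 394 × (337 − 23)/337 = 394 × 314/337 ≈ 367 Hz.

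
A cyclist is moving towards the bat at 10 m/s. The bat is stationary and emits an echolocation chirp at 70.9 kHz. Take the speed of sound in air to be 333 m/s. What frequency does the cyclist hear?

Only the observer moves, toward the source, so f' = f · (v + v_o)/v.
f' = 70.9 × (333 + 10)/333 = 70.9 × 343/333 ≈ 73.0 kHz.

73.0 kHz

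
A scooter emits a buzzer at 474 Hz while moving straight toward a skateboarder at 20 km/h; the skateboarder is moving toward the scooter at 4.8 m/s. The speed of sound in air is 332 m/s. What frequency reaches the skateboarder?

489 Hz

20 km/h = 5.556 m/s.
Both move, so f' = f · (v + v_o)/(v − v_s).
f' = 474 × (332 + 4.8)/(332 − 5.556) = 474 × 336.8/326.44 ≈ 489 Hz.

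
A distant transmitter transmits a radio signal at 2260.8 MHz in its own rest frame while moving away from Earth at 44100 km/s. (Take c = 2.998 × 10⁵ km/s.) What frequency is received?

1949.4 MHz

β = v/c = 44100/299800 = 0.1471.
Relativistic Doppler for frequency: f' = f₀ · √((1 − β)/(1 + β)).
f' = 2260.8 × √(0.8529/1.1471) = 2260.8 × 0.86228 ≈ 1949.4 MHz.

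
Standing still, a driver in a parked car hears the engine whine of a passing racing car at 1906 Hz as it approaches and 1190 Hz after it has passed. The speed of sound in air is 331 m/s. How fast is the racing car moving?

f₁/f₂ = (v + v_s)/(v − v_s), so v_s = v · (f₁ − f₂)/(f₁ + f₂).
v_s = 331 × (1906 − 1190)/(1906 + 1190) = 331 × 716/3096 ≈ 77 m/s.

77 m/s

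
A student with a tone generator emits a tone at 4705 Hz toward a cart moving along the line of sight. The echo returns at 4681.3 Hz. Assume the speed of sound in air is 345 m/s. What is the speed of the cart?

0.87 m/s

Double Doppler shift off a moving reflector: f₂ = f₀ · (v + u)/(v − u) (u > 0 toward emitter).
Rearranging, u = v · (f₂ − f₀)/(f₂ + f₀) = 345 × -23.7/9386.3 ≈ -0.87 m/s.
So the cart is moving at 0.87 m/s away from the emitter.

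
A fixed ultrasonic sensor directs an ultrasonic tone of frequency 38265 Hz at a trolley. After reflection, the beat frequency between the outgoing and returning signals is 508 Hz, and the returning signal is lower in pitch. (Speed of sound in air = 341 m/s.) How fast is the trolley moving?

2.28 m/s

Double Doppler shift off a moving reflector: f₂ = f₀ · (v + u)/(v − u) (u > 0 toward emitter).
Returning signal is lower, so f₂ = f₀ − Δf = 38265 − 508 = 37757 Hz.
Rearranging, u = v · (f₂ − f₀)/(f₂ + f₀) = 341 × -508/76022 ≈ -2.28 m/s.
So the trolley is moving at 2.28 m/s away from the emitter.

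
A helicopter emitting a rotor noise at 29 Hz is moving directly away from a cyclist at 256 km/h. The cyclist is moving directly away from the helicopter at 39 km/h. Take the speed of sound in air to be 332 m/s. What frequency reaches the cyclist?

256 km/h = 71.11 m/s; 39 km/h = 10.83 m/s.
Both move, so f' = f · (v − v_o)/(v + v_s).
f' = 29 × (332 − 10.83)/(332 + 71.11) = 29 × 321.17/403.11 ≈ 23.1 Hz.

23.1 Hz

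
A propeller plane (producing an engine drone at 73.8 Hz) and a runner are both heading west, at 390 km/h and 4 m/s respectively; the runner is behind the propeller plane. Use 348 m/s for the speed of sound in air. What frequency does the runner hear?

390 km/h = 108.3 m/s.
The runner is behind, so the propeller plane is moving away from it while the runner is moving toward the propeller plane.
General Doppler shift: f' = f · (v + v_o)/(v + v_s).
f' = 73.8 × (348 + 4)/(348 + 108.3) = 73.8 × 352/456.33 ≈ 56.9 Hz.

56.9 Hz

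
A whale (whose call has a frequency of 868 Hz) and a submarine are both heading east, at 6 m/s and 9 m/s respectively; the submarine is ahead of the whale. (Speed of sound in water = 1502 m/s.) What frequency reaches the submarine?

866 Hz

The submarine is ahead, so the whale is moving toward it while the submarine is moving away from the whale.
With source approaching and observer receding, f' = f · (v − v_o)/(v − v_s).
f' = 868 × (1502 − 9)/(1502 − 6) = 868 × 1493/1496 ≈ 866 Hz.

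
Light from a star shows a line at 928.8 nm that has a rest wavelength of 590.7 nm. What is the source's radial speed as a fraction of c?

0.424

λ'/λ₀ = 1.5724 > 1 (redshift), so the source is receding.
λ'/λ₀ = √((1 + β)/(1 − β)) for a receding source ⇒ β = (r² − 1)/(r² + 1) with r = λ'/λ₀.
β = (2.4724 − 1)/(2.4724 + 1) ≈ 0.424.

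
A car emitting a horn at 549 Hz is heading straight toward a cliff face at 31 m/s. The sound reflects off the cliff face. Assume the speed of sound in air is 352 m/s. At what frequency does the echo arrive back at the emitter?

655 Hz

The cliff face receives the sound from a moving source: f₁ = f₀ · v/(v − v_e) = 549 × 352/321 ≈ 602 Hz.
On the return leg the car is a moving observer: f₂ = f₁ · (v + v_e)/v = 602 × 383/352 ≈ 655 Hz.
Equivalently f₂ = f₀ · (v + v_e)/(v − v_e).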